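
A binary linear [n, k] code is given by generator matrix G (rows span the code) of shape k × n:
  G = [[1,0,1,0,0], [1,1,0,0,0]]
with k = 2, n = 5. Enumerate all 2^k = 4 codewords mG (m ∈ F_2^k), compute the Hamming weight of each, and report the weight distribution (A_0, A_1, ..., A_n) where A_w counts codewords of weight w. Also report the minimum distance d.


Weight distribution: A_0 = 1, A_2 = 3. Minimum distance d = 2.

Enumerate all 2^2 = 4 messages m ∈ F_2^2.
For each, compute codeword c = mG in F_2^5, then tally its weight.
  m = 00 → c = 00000, weight = 0.
  m = 10 → c = 10100, weight = 2.
  m = 01 → c = 11000, weight = 2.
  m = 11 → c = 01100, weight = 2.
Tally weights:
  weight 0: 1 codewords.
  weight 2: 3 codewords.
Minimum distance d = smallest w > 0 with A_w > 0 = 2.
Sanity: Σ A_w = 4 = 2^2 = 4 ✓.


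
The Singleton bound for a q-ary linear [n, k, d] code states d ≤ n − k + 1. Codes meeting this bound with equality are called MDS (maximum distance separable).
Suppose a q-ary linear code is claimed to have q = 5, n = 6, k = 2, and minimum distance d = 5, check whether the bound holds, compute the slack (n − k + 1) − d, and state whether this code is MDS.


Singleton RHS = n − k + 1 = 5, slack = 0, bound satisfied, MDS.

Singleton bound: d ≤ n − k + 1.
Here n = 6, k = 2, so n − k + 1 = 5.
Given d = 5, check d ≤ 5: YES.
Slack = (n − k + 1) − d = 0.
The code is MDS (slack = 0).
Description: the claimed parameters are [6, 2, 5]_5; such a code would be MDS (meets Singleton bound).


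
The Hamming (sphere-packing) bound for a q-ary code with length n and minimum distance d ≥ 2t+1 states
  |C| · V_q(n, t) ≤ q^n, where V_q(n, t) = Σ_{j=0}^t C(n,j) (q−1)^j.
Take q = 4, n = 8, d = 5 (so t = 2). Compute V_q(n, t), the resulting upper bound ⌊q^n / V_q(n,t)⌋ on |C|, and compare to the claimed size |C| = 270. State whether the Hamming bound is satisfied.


V_q(n, t) = 277, q^n = 65536, Hamming bound = 236, |C| = 270 > bound (violated).

Step 1: Compute V_q(n, t) = Σ_{j=0}^2 C(n, j) (q−1)^j.
  j = 0: C(8,0)·(3)^0 = 1·1 = 1.
  j = 1: C(8,1)·(3)^1 = 8·3 = 24.
  j = 2: C(8,2)·(3)^2 = 28·9 = 252.
  V_q(n, t) = 1 + 24 + 252 = 277.
Step 2: q^n = 4^8 = 65536.
Step 3: Hamming bound ⌊q^n / V_q(n,t)⌋ = ⌊65536/277⌋ = 236.
Step 4: Compare |C| = 270 to 236: violated.
The claimed |C| lies above the Hamming bound, so no 4-ary code of length 8 with d ≥ 5 can have 270 codewords.


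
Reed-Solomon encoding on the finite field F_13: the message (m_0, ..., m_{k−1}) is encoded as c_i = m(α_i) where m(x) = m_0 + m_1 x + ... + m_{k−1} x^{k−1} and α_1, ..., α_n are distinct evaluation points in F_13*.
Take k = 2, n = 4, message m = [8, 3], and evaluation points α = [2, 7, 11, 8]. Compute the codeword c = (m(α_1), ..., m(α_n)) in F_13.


c = [1, 3, 2, 6]

Message polynomial: m(x) = 8 + 3·x (mod 13).
For each evaluation point α_i, compute m(α_i) mod 13:
  α_1 = 2: Horner steps 3 → 1, so m(2) = 1.
  α_2 = 7: Horner steps 3 → 3, so m(7) = 3.
  α_3 = 11: Horner steps 3 → 2, so m(11) = 2.
  α_4 = 8: Horner steps 3 → 6, so m(8) = 6.
Codeword c = [1, 3, 2, 6] ∈ F_13^4.


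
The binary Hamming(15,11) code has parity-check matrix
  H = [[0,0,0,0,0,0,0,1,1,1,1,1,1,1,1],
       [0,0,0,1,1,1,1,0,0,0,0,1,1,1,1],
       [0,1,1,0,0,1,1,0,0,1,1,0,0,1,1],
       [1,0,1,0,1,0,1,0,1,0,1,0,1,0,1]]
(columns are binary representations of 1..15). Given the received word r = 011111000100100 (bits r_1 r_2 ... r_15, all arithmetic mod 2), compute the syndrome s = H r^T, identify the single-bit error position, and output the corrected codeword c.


s = (0, 0, 0, 1)^T, error position = 1, corrected codeword c = 111111000100100

Compute s = H r^T mod 2 one row at a time:
  s_1 = 0 + 0 + 1 + 0 + 0 + 1 + 0 + 0 = 2 ≡ 0 (mod 2).
  s_2 = 1 + 1 + 1 + 0 + 0 + 1 + 0 + 0 = 4 ≡ 0 (mod 2).
  s_3 = 1 + 1 + 1 + 0 + 1 + 0 + 0 + 0 = 4 ≡ 0 (mod 2).
  s_4 = 0 + 1 + 1 + 0 + 0 + 0 + 1 + 0 = 3 ≡ 1 (mod 2).
s = (0, 0, 0, 1)^T — this equals column 1 of H (binary 0001), so error is at position 1.
Correct: flip bit 1 of r = 011111000100100 to get c = 111111000100100.


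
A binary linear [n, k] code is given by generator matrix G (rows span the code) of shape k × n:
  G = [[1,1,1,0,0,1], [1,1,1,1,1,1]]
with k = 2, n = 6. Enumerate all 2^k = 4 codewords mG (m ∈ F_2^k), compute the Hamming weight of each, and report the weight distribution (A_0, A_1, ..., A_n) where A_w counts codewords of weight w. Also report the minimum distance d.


Weight distribution: A_0 = 1, A_2 = 1, A_4 = 1, A_6 = 1. Minimum distance d = 2.

Enumerate all 2^2 = 4 messages m ∈ F_2^2.
For each, compute codeword c = mG in F_2^6, then tally its weight.
  m = 00 → c = 000000, weight = 0.
  m = 10 → c = 111001, weight = 4.
  m = 01 → c = 111111, weight = 6.
  m = 11 → c = 000110, weight = 2.
Tally weights:
  weight 0: 1 codewords.
  weight 2: 1 codewords.
  weight 4: 1 codewords.
  weight 6: 1 codewords.
Minimum distance d = smallest w > 0 with A_w > 0 = 2.
Sanity: Σ A_w = 4 = 2^2 = 4 ✓.


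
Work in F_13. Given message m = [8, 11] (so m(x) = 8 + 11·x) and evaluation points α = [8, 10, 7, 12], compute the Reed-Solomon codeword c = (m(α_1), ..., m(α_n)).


c = [5, 1, 7, 10]

Message polynomial: m(x) = 8 + 11·x (mod 13).
For each evaluation point α_i, compute m(α_i) mod 13:
  α_1 = 8: Horner steps 11 → 5, so m(8) = 5.
  α_2 = 10: Horner steps 11 → 1, so m(10) = 1.
  α_3 = 7: Horner steps 11 → 7, so m(7) = 7.
  α_4 = 12: Horner steps 11 → 10, so m(12) = 10.
Codeword c = [5, 1, 7, 10] ∈ F_13^4.


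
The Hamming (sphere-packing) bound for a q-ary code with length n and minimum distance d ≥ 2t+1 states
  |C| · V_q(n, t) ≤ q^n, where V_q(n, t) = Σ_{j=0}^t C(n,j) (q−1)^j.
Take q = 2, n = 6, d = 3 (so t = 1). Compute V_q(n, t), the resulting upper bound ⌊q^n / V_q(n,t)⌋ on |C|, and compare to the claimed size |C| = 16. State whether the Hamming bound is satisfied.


V_q(n, t) = 7, q^n = 64, Hamming bound = 9, |C| = 16 > bound (violated).

Step 1: Compute V_q(n, t) = Σ_{j=0}^1 C(n, j) (q−1)^j.
  j = 0: C(6,0)·(1)^0 = 1·1 = 1.
  j = 1: C(6,1)·(1)^1 = 6·1 = 6.
  V_q(n, t) = 1 + 6 = 7.
Step 2: q^n = 2^6 = 64.
Step 3: Hamming bound ⌊q^n / V_q(n,t)⌋ = ⌊64/7⌋ = 9.
Step 4: Compare |C| = 16 to 9: violated.
The claimed |C| lies above the Hamming bound, so no 2-ary code of length 6 with d ≥ 3 can have 16 codewords.


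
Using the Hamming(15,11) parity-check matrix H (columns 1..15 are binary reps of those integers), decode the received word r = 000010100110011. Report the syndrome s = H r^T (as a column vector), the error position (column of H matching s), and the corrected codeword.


s = (0, 0, 1, 0)^T, error position = 2, corrected codeword c = 010010100110011

Compute s = H r^T mod 2 one row at a time:
  s_1 = 0 + 0 + 1 + 1 + 0 + 0 + 1 + 1 = 4 ≡ 0 (mod 2).
  s_2 = 0 + 1 + 0 + 1 + 0 + 0 + 1 + 1 = 4 ≡ 0 (mod 2).
  s_3 = 0 + 0 + 0 + 1 + 1 + 1 + 1 + 1 = 5 ≡ 1 (mod 2).
  s_4 = 0 + 0 + 1 + 1 + 0 + 1 + 0 + 1 = 4 ≡ 0 (mod 2).
s = (0, 0, 1, 0)^T — this equals column 2 of H (binary 0010), so error is at position 2.
Correct: flip bit 2 of r = 000010100110011 to get c = 010010100110011.


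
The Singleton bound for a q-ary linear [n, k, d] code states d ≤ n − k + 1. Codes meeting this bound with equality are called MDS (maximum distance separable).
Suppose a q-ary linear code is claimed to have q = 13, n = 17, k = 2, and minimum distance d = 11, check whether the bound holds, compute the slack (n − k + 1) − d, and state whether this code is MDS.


Singleton RHS = n − k + 1 = 16, slack = 5, bound satisfied, not MDS.

Singleton bound: d ≤ n − k + 1.
Here n = 17, k = 2, so n − k + 1 = 16.
Given d = 11, check d ≤ 16: YES.
Slack = (n − k + 1) − d = 5.
The code is NOT MDS (slack = 5 > 0).
Description: the claimed parameters are [17, 2, 11]_13; such a code would be non-MDS.


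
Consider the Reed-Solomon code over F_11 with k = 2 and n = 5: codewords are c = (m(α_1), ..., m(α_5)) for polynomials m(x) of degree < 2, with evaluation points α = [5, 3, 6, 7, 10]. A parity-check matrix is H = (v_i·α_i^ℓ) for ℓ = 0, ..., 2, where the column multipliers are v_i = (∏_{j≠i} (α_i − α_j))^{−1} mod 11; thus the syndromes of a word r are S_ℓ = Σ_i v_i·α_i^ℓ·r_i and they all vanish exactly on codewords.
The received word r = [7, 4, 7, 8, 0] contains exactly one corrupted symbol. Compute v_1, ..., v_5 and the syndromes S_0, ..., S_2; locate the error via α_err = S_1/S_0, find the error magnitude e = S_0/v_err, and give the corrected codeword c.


S = (6, 8, 7), error at position 1, error magnitude e = 1, c = [6, 4, 7, 8, 0].

Step 1: column multipliers v_i = (∏_{j≠i}(α_i − α_j))^{−1} mod 11.
  i = 1 (α = 5): (5−3)(5−6)(5−7)(5−10) = 2·(−1)·(−2)·(−5) = −20 ≡ 2, so v_1 = 2^{−1} = 6 (mod 11).
  i = 2 (α = 3): (3−5)(3−6)(3−7)(3−10) = (−2)·(−3)·(−4)·(−7) = 168 ≡ 3, so v_2 = 3^{−1} = 4 (mod 11).
  i = 3 (α = 6): (6−5)(6−3)(6−7)(6−10) = 1·3·(−1)·(−4) = 12 ≡ 1, so v_3 = 1^{−1} = 1 (mod 11).
  i = 4 (α = 7): (7−5)(7−3)(7−6)(7−10) = 2·4·1·(−3) = −24 ≡ 9, so v_4 = 9^{−1} = 5 (mod 11).
  i = 5 (α = 10): (10−5)(10−3)(10−6)(10−7) = 5·7·4·3 = 420 ≡ 2, so v_5 = 2^{−1} = 6 (mod 11).
  v = [6, 4, 1, 5, 6].
Step 2: syndromes of r = [7, 4, 7, 8, 0] (all sums mod 11).
  S_0 = Σ v_i r_i = 6·7 + 4·4 + 1·7 + 5·8 + 6·0 = 105 ≡ 6.
  S_1 = Σ v_i α_i r_i = 6·5·7 + 4·3·4 + 1·6·7 + 5·7·8 + 6·10·0 = 580 ≡ 8.
  α_i^2 mod 11 = [3, 9, 3, 5, 1].
  S_2 = Σ v_i α_i^2 r_i = 6·3·7 + 4·9·4 + 1·3·7 + 5·5·8 + 6·1·0 = 491 ≡ 7.
  S = (6, 8, 7) ≠ 0, so r is not a codeword (an error is present).
Step 3: locate the error. For a single error e at position i, S_ℓ = v_i·e·α_i^ℓ, so α_err = S_1/S_0.
  S_0^{−1} = 6^{−1} = 2 (mod 11), so α_err = 8·2 = 16 ≡ 5 = α_1. Error position i = 1.
  Consistency check: S_2/S_1 = 7·7 = 49 ≡ 5 = α_err ✓ (single-error assumption holds).
Step 4: error magnitude e = S_0/v_1 = S_0·∏_{j≠1}(α_1 − α_j) = 6·2 = 12 ≡ 1 (mod 11).
Step 5: correct position 1: c_1 = r_1 − e = 7 − 1 ≡ 6 (mod 11). Hence c = [6, 4, 7, 8, 0].
  Check: interpolating c through the α_i gives m(x) = 1 + 1·x (degree < 2) with m(α_i) = c_i for every i, so c is indeed a codeword.


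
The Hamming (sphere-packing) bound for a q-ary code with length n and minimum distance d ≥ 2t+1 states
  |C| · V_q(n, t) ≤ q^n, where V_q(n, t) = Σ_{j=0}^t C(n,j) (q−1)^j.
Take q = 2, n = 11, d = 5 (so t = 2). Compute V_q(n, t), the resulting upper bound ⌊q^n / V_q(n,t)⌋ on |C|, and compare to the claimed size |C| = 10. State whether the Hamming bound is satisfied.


V_q(n, t) = 67, q^n = 2048, Hamming bound = 30, |C| = 10 ≤ bound (satisfied).

Step 1: Compute V_q(n, t) = Σ_{j=0}^2 C(n, j) (q−1)^j.
  j = 0: C(11,0)·(1)^0 = 1·1 = 1.
  j = 1: C(11,1)·(1)^1 = 11·1 = 11.
  j = 2: C(11,2)·(1)^2 = 55·1 = 55.
  V_q(n, t) = 1 + 11 + 55 = 67.
Step 2: q^n = 2^11 = 2048.
Step 3: Hamming bound ⌊q^n / V_q(n,t)⌋ = ⌊2048/67⌋ = 30.
Step 4: Compare |C| = 10 to 30: satisfied.
The claimed |C| lies below the Hamming bound.


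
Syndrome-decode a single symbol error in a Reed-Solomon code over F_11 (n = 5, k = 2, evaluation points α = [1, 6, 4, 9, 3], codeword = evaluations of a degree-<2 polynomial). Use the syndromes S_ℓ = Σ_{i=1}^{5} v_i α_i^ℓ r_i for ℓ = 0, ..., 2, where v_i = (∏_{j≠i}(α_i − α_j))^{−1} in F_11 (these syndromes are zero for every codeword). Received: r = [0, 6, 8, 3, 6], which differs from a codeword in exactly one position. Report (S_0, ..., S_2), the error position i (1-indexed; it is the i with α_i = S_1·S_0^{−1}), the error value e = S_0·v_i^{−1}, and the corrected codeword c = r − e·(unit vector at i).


S = (1, 3, 9), error at position 5, error magnitude e = 8, c = [0, 6, 8, 3, 9].

Step 1: column multipliers v_i = (∏_{j≠i}(α_i − α_j))^{−1} mod 11.
  i = 1 (α = 1): (1−6)(1−4)(1−9)(1−3) = (−5)·(−3)·(−8)·(−2) = 240 ≡ 9, so v_1 = 9^{−1} = 5 (mod 11).
  i = 2 (α = 6): (6−1)(6−4)(6−9)(6−3) = 5·2·(−3)·3 = −90 ≡ 9, so v_2 = 9^{−1} = 5 (mod 11).
  i = 3 (α = 4): (4−1)(4−6)(4−9)(4−3) = 3·(−2)·(−5)·1 = 30 ≡ 8, so v_3 = 8^{−1} = 7 (mod 11).
  i = 4 (α = 9): (9−1)(9−6)(9−4)(9−3) = 8·3·5·6 = 720 ≡ 5, so v_4 = 5^{−1} = 9 (mod 11).
  i = 5 (α = 3): (3−1)(3−6)(3−4)(3−9) = 2·(−3)·(−1)·(−6) = −36 ≡ 8, so v_5 = 8^{−1} = 7 (mod 11).
  v = [5, 5, 7, 9, 7].
Step 2: syndromes of r = [0, 6, 8, 3, 6] (all sums mod 11).
  S_0 = Σ v_i r_i = 5·0 + 5·6 + 7·8 + 9·3 + 7·6 = 155 ≡ 1.
  S_1 = Σ v_i α_i r_i = 5·1·0 + 5·6·6 + 7·4·8 + 9·9·3 + 7·3·6 = 773 ≡ 3.
  α_i^2 mod 11 = [1, 3, 5, 4, 9].
  S_2 = Σ v_i α_i^2 r_i = 5·1·0 + 5·3·6 + 7·5·8 + 9·4·3 + 7·9·6 = 856 ≡ 9.
  S = (1, 3, 9) ≠ 0, so r is not a codeword (an error is present).
Step 3: locate the error. For a single error e at position i, S_ℓ = v_i·e·α_i^ℓ, so α_err = S_1/S_0.
  S_0^{−1} = 1^{−1} = 1 (mod 11), so α_err = 3·1 = 3 ≡ 3 = α_5. Error position i = 5.
  Consistency check: S_2/S_1 = 9·4 = 36 ≡ 3 = α_err ✓ (single-error assumption holds).
Step 4: error magnitude e = S_0/v_5 = S_0·∏_{j≠5}(α_5 − α_j) = 1·8 = 8 ≡ 8 (mod 11).
Step 5: correct position 5: c_5 = r_5 − e = 6 − 8 ≡ 9 (mod 11). Hence c = [0, 6, 8, 3, 9].
  Check: interpolating c through the α_i gives m(x) = 1 + 10·x (degree < 2) with m(α_i) = c_i for every i, so c is indeed a codeword.


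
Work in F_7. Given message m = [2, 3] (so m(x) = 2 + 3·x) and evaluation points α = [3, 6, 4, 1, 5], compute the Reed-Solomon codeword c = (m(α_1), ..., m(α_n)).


c = [4, 6, 0, 5, 3]

Message polynomial: m(x) = 2 + 3·x (mod 7).
For each evaluation point α_i, compute m(α_i) mod 7:
  α_1 = 3: Horner steps 3 → 4, so m(3) = 4.
  α_2 = 6: Horner steps 3 → 6, so m(6) = 6.
  α_3 = 4: Horner steps 3 → 0, so m(4) = 0.
  α_4 = 1: Horner steps 3 → 5, so m(1) = 5.
  α_5 = 5: Horner steps 3 → 3, so m(5) = 3.
Codeword c = [4, 6, 0, 5, 3] ∈ F_7^5.


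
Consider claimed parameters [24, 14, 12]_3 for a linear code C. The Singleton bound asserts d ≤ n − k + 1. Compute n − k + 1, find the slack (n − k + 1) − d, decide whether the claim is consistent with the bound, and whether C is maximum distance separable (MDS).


Singleton RHS = n − k + 1 = 11, slack = -1, bound violated (no such code; not MDS).

Singleton bound: d ≤ n − k + 1.
Here n = 24, k = 14, so n − k + 1 = 11.
Given d = 12, check d ≤ 11: NO.
Slack = (n − k + 1) − d = -1.
The slack is negative: d = 12 exceeds n − k + 1 = 11 by 1, so the Singleton bound is violated and no linear [24, 14, 12]_3 code can exist. In particular it is not MDS (MDS requires d = n − k + 1 exactly).
Description: the claimed parameters are [24, 14, 12]_3; such a code would be impossible (violates the Singleton bound).


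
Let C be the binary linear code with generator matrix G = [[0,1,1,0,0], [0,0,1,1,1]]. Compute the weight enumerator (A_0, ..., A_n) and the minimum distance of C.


Weight distribution: A_0 = 1, A_2 = 1, A_3 = 2. Minimum distance d = 2.

Enumerate all 2^2 = 4 messages m ∈ F_2^2.
For each, compute codeword c = mG in F_2^5, then tally its weight.
  m = 00 → c = 00000, weight = 0.
  m = 10 → c = 01100, weight = 2.
  m = 01 → c = 00111, weight = 3.
  m = 11 → c = 01011, weight = 3.
Tally weights:
  weight 0: 1 codewords.
  weight 2: 1 codewords.
  weight 3: 2 codewords.
Minimum distance d = smallest w > 0 with A_w > 0 = 2.
Sanity: Σ A_w = 4 = 2^2 = 4 ✓.


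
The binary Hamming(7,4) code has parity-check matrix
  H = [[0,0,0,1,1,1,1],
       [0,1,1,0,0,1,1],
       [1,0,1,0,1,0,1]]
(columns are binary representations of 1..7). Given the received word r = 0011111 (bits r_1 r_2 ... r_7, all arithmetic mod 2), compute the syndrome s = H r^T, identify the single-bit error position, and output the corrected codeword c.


s = (0, 1, 1)^T, error position = 3, corrected codeword c = 0001111

Compute s = H r^T mod 2 one row at a time:
  s_1 = 1 + 1 + 1 + 1 = 4 ≡ 0 (mod 2).
  s_2 = 0 + 1 + 1 + 1 = 3 ≡ 1 (mod 2).
  s_3 = 0 + 1 + 1 + 1 = 3 ≡ 1 (mod 2).
s = (0, 1, 1)^T — this equals column 3 of H (binary 011), so error is at position 3.
Correct: flip bit 3 of r = 0011111 to get c = 0001111.


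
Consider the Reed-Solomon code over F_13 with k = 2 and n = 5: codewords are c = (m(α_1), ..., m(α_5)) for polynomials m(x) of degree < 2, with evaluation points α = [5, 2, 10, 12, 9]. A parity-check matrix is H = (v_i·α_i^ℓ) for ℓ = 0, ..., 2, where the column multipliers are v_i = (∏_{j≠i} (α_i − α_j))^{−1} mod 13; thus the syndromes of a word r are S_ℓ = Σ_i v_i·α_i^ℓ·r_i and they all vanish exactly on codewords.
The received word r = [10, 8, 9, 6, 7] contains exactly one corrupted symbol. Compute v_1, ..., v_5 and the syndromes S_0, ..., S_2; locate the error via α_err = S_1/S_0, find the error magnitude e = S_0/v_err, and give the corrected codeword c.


S = (7, 11, 8), error at position 5, error magnitude e = 3, c = [10, 8, 9, 6, 4].

Step 1: column multipliers v_i = (∏_{j≠i}(α_i − α_j))^{−1} mod 13.
  i = 1 (α = 5): (5−2)(5−10)(5−12)(5−9) = 3·(−5)·(−7)·(−4) = −420 ≡ 9, so v_1 = 9^{−1} = 3 (mod 13).
  i = 2 (α = 2): (2−5)(2−10)(2−12)(2−9) = (−3)·(−8)·(−10)·(−7) = 1680 ≡ 3, so v_2 = 3^{−1} = 9 (mod 13).
  i = 3 (α = 10): (10−5)(10−2)(10−12)(10−9) = 5·8·(−2)·1 = −80 ≡ 11, so v_3 = 11^{−1} = 6 (mod 13).
  i = 4 (α = 12): (12−5)(12−2)(12−10)(12−9) = 7·10·2·3 = 420 ≡ 4, so v_4 = 4^{−1} = 10 (mod 13).
  i = 5 (α = 9): (9−5)(9−2)(9−10)(9−12) = 4·7·(−1)·(−3) = 84 ≡ 6, so v_5 = 6^{−1} = 11 (mod 13).
  v = [3, 9, 6, 10, 11].
Step 2: syndromes of r = [10, 8, 9, 6, 7] (all sums mod 13).
  S_0 = Σ v_i r_i = 3·10 + 9·8 + 6·9 + 10·6 + 11·7 = 293 ≡ 7.
  S_1 = Σ v_i α_i r_i = 3·5·10 + 9·2·8 + 6·10·9 + 10·12·6 + 11·9·7 = 2247 ≡ 11.
  α_i^2 mod 13 = [12, 4, 9, 1, 3].
  S_2 = Σ v_i α_i^2 r_i = 3·12·10 + 9·4·8 + 6·9·9 + 10·1·6 + 11·3·7 = 1425 ≡ 8.
  S = (7, 11, 8) ≠ 0, so r is not a codeword (an error is present).
Step 3: locate the error. For a single error e at position i, S_ℓ = v_i·e·α_i^ℓ, so α_err = S_1/S_0.
  S_0^{−1} = 7^{−1} = 2 (mod 13), so α_err = 11·2 = 22 ≡ 9 = α_5. Error position i = 5.
  Consistency check: S_2/S_1 = 8·6 = 48 ≡ 9 = α_err ✓ (single-error assumption holds).
Step 4: error magnitude e = S_0/v_5 = S_0·∏_{j≠5}(α_5 − α_j) = 7·6 = 42 ≡ 3 (mod 13).
Step 5: correct position 5: c_5 = r_5 − e = 7 − 3 ≡ 4 (mod 13). Hence c = [10, 8, 9, 6, 4].
  Check: interpolating c through the α_i gives m(x) = 11 + 5·x (degree < 2) with m(α_i) = c_i for every i, so c is indeed a codeword.


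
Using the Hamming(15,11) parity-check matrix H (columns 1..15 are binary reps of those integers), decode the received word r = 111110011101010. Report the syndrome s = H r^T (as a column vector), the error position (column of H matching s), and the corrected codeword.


s = (1, 0, 0, 0)^T, error position = 8, corrected codeword c = 111110001101010

Compute s = H r^T mod 2 one row at a time:
  s_1 = 1 + 1 + 1 + 0 + 1 + 0 + 1 + 0 = 5 ≡ 1 (mod 2).
  s_2 = 1 + 1 + 0 + 0 + 1 + 0 + 1 + 0 = 4 ≡ 0 (mod 2).
  s_3 = 1 + 1 + 0 + 0 + 1 + 0 + 1 + 0 = 4 ≡ 0 (mod 2).
  s_4 = 1 + 1 + 1 + 0 + 1 + 0 + 0 + 0 = 4 ≡ 0 (mod 2).
s = (1, 0, 0, 0)^T — this equals column 8 of H (binary 1000), so error is at position 8.
Correct: flip bit 8 of r = 111110011101010 to get c = 111110001101010.


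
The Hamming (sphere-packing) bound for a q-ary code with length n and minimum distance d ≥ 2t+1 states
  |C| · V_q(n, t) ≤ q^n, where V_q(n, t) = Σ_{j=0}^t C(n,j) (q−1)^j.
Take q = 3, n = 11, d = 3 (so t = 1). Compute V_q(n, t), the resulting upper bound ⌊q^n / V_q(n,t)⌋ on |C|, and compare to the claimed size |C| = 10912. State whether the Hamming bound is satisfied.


V_q(n, t) = 23, q^n = 177147, Hamming bound = 7702, |C| = 10912 > bound (violated).

Step 1: Compute V_q(n, t) = Σ_{j=0}^1 C(n, j) (q−1)^j.
  j = 0: C(11,0)·(2)^0 = 1·1 = 1.
  j = 1: C(11,1)·(2)^1 = 11·2 = 22.
  V_q(n, t) = 1 + 22 = 23.
Step 2: q^n = 3^11 = 177147.
Step 3: Hamming bound ⌊q^n / V_q(n,t)⌋ = ⌊177147/23⌋ = 7702.
Step 4: Compare |C| = 10912 to 7702: violated.
The claimed |C| lies above the Hamming bound, so no 3-ary code of length 11 with d ≥ 3 can have 10912 codewords.


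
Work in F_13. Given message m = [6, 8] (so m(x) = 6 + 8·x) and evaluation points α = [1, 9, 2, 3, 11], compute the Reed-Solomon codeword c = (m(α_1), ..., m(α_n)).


c = [1, 0, 9, 4, 3]

Message polynomial: m(x) = 6 + 8·x (mod 13).
For each evaluation point α_i, compute m(α_i) mod 13:
  α_1 = 1: Horner steps 8 → 1, so m(1) = 1.
  α_2 = 9: Horner steps 8 → 0, so m(9) = 0.
  α_3 = 2: Horner steps 8 → 9, so m(2) = 9.
  α_4 = 3: Horner steps 8 → 4, so m(3) = 4.
  α_5 = 11: Horner steps 8 → 3, so m(11) = 3.
Codeword c = [1, 0, 9, 4, 3] ∈ F_13^5.


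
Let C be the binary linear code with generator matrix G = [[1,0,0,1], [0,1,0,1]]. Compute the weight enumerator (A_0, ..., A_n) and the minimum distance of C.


Weight distribution: A_0 = 1, A_2 = 3. Minimum distance d = 2.

Enumerate all 2^2 = 4 messages m ∈ F_2^2.
For each, compute codeword c = mG in F_2^4, then tally its weight.
  m = 00 → c = 0000, weight = 0.
  m = 10 → c = 1001, weight = 2.
  m = 01 → c = 0101, weight = 2.
  m = 11 → c = 1100, weight = 2.
Tally weights:
  weight 0: 1 codewords.
  weight 2: 3 codewords.
Minimum distance d = smallest w > 0 with A_w > 0 = 2.
Sanity: Σ A_w = 4 = 2^2 = 4 ✓.


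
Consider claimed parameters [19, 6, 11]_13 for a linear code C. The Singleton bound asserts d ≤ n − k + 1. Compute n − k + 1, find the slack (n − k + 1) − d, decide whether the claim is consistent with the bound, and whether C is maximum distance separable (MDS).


Singleton RHS = n − k + 1 = 14, slack = 3, bound satisfied, not MDS.

Singleton bound: d ≤ n − k + 1.
Here n = 19, k = 6, so n − k + 1 = 14.
Given d = 11, check d ≤ 14: YES.
Slack = (n − k + 1) − d = 3.
The code is NOT MDS (slack = 3 > 0).
Description: the claimed parameters are [19, 6, 11]_13; such a code would be non-MDS.


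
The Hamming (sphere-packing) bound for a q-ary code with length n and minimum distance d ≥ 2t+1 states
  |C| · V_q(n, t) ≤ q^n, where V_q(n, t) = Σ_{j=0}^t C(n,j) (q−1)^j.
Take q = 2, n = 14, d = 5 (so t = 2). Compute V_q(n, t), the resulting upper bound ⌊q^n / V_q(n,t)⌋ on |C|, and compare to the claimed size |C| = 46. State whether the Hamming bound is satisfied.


V_q(n, t) = 106, q^n = 16384, Hamming bound = 154, |C| = 46 ≤ bound (satisfied).

Step 1: Compute V_q(n, t) = Σ_{j=0}^2 C(n, j) (q−1)^j.
  j = 0: C(14,0)·(1)^0 = 1·1 = 1.
  j = 1: C(14,1)·(1)^1 = 14·1 = 14.
  j = 2: C(14,2)·(1)^2 = 91·1 = 91.
  V_q(n, t) = 1 + 14 + 91 = 106.
Step 2: q^n = 2^14 = 16384.
Step 3: Hamming bound ⌊q^n / V_q(n,t)⌋ = ⌊16384/106⌋ = 154.
Step 4: Compare |C| = 46 to 154: satisfied.
The claimed |C| lies below the Hamming bound.


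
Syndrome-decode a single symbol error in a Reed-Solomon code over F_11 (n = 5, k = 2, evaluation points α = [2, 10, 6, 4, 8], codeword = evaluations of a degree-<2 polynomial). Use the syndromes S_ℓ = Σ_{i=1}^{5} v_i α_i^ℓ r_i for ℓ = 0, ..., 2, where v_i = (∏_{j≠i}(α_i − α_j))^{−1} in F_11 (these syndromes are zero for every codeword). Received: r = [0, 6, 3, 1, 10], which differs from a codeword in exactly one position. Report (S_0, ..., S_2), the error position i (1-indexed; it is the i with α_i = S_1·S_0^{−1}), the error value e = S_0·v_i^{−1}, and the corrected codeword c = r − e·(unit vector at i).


S = (9, 3, 1), error at position 4, error magnitude e = 5, c = [0, 6, 3, 7, 10].

Step 1: column multipliers v_i = (∏_{j≠i}(α_i − α_j))^{−1} mod 11.
  i = 1 (α = 2): (2−10)(2−6)(2−4)(2−8) = (−8)·(−4)·(−2)·(−6) = 384 ≡ 10, so v_1 = 10^{−1} = 10 (mod 11).
  i = 2 (α = 10): (10−2)(10−6)(10−4)(10−8) = 8·4·6·2 = 384 ≡ 10, so v_2 = 10^{−1} = 10 (mod 11).
  i = 3 (α = 6): (6−2)(6−10)(6−4)(6−8) = 4·(−4)·2·(−2) = 64 ≡ 9, so v_3 = 9^{−1} = 5 (mod 11).
  i = 4 (α = 4): (4−2)(4−10)(4−6)(4−8) = 2·(−6)·(−2)·(−4) = −96 ≡ 3, so v_4 = 3^{−1} = 4 (mod 11).
  i = 5 (α = 8): (8−2)(8−10)(8−6)(8−4) = 6·(−2)·2·4 = −96 ≡ 3, so v_5 = 3^{−1} = 4 (mod 11).
  v = [10, 10, 5, 4, 4].
Step 2: syndromes of r = [0, 6, 3, 1, 10] (all sums mod 11).
  S_0 = Σ v_i r_i = 10·0 + 10·6 + 5·3 + 4·1 + 4·10 = 119 ≡ 9.
  S_1 = Σ v_i α_i r_i = 10·2·0 + 10·10·6 + 5·6·3 + 4·4·1 + 4·8·10 = 1026 ≡ 3.
  α_i^2 mod 11 = [4, 1, 3, 5, 9].
  S_2 = Σ v_i α_i^2 r_i = 10·4·0 + 10·1·6 + 5·3·3 + 4·5·1 + 4·9·10 = 485 ≡ 1.
  S = (9, 3, 1) ≠ 0, so r is not a codeword (an error is present).
Step 3: locate the error. For a single error e at position i, S_ℓ = v_i·e·α_i^ℓ, so α_err = S_1/S_0.
  S_0^{−1} = 9^{−1} = 5 (mod 11), so α_err = 3·5 = 15 ≡ 4 = α_4. Error position i = 4.
  Consistency check: S_2/S_1 = 1·4 = 4 ≡ 4 = α_err ✓ (single-error assumption holds).
Step 4: error magnitude e = S_0/v_4 = S_0·∏_{j≠4}(α_4 − α_j) = 9·3 = 27 ≡ 5 (mod 11).
Step 5: correct position 4: c_4 = r_4 − e = 1 − 5 ≡ 7 (mod 11). Hence c = [0, 6, 3, 7, 10].
  Check: interpolating c through the α_i gives m(x) = 4 + 9·x (degree < 2) with m(α_i) = c_i for every i, so c is indeed a codeword.


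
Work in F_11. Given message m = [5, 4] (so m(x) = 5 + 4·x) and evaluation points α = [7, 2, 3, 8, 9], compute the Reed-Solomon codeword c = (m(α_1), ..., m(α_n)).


c = [0, 2, 6, 4, 8]

Message polynomial: m(x) = 5 + 4·x (mod 11).
For each evaluation point α_i, compute m(α_i) mod 11:
  α_1 = 7: Horner steps 4 → 0, so m(7) = 0.
  α_2 = 2: Horner steps 4 → 2, so m(2) = 2.
  α_3 = 3: Horner steps 4 → 6, so m(3) = 6.
  α_4 = 8: Horner steps 4 → 4, so m(8) = 4.
  α_5 = 9: Horner steps 4 → 8, so m(9) = 8.
Codeword c = [0, 2, 6, 4, 8] ∈ F_11^5.


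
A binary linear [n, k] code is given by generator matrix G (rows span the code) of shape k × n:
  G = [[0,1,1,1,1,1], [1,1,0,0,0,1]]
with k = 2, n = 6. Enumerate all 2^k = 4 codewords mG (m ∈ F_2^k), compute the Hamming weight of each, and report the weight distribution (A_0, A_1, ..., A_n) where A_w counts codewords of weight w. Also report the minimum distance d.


Weight distribution: A_0 = 1, A_3 = 1, A_4 = 1, A_5 = 1. Minimum distance d = 3.

Enumerate all 2^2 = 4 messages m ∈ F_2^2.
For each, compute codeword c = mG in F_2^6, then tally its weight.
  m = 00 → c = 000000, weight = 0.
  m = 10 → c = 011111, weight = 5.
  m = 01 → c = 110001, weight = 3.
  m = 11 → c = 101110, weight = 4.
Tally weights:
  weight 0: 1 codewords.
  weight 3: 1 codewords.
  weight 4: 1 codewords.
  weight 5: 1 codewords.
Minimum distance d = smallest w > 0 with A_w > 0 = 3.
Sanity: Σ A_w = 4 = 2^2 = 4 ✓.


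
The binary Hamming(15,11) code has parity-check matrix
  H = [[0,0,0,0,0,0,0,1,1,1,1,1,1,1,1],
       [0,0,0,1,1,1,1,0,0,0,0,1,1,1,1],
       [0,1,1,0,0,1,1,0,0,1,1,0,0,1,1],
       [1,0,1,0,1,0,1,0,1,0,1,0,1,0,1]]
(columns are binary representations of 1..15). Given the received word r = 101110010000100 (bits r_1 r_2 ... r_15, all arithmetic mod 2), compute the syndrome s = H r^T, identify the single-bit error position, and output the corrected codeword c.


s = (0, 1, 1, 0)^T, error position = 6, corrected codeword c = 101111010000100

Compute s = H r^T mod 2 one row at a time:
  s_1 = 1 + 0 + 0 + 0 + 0 + 1 + 0 + 0 = 2 ≡ 0 (mod 2).
  s_2 = 1 + 1 + 0 + 0 + 0 + 1 + 0 + 0 = 3 ≡ 1 (mod 2).
  s_3 = 0 + 1 + 0 + 0 + 0 + 0 + 0 + 0 = 1 ≡ 1 (mod 2).
  s_4 = 1 + 1 + 1 + 0 + 0 + 0 + 1 + 0 = 4 ≡ 0 (mod 2).
s = (0, 1, 1, 0)^T — this equals column 6 of H (binary 0110), so error is at position 6.
Correct: flip bit 6 of r = 101110010000100 to get c = 101111010000100.


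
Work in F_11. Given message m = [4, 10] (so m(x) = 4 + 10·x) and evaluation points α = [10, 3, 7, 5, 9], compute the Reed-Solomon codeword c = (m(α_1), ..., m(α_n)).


c = [5, 1, 8, 10, 6]

Message polynomial: m(x) = 4 + 10·x (mod 11).
For each evaluation point α_i, compute m(α_i) mod 11:
  α_1 = 10: Horner steps 10 → 5, so m(10) = 5.
  α_2 = 3: Horner steps 10 → 1, so m(3) = 1.
  α_3 = 7: Horner steps 10 → 8, so m(7) = 8.
  α_4 = 5: Horner steps 10 → 10, so m(5) = 10.
  α_5 = 9: Horner steps 10 → 6, so m(9) = 6.
Codeword c = [5, 1, 8, 10, 6] ∈ F_11^5.


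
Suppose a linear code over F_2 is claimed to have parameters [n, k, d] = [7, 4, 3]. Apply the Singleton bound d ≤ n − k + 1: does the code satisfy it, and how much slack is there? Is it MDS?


Singleton RHS = n − k + 1 = 4, slack = 1, bound satisfied, not MDS.

Singleton bound: d ≤ n − k + 1.
Here n = 7, k = 4, so n − k + 1 = 4.
Given d = 3, check d ≤ 4: YES.
Slack = (n − k + 1) − d = 1.
The code is NOT MDS (slack = 1 > 0).
Description: the claimed parameters are [7, 4, 3]_2; such a code would be non-MDS.


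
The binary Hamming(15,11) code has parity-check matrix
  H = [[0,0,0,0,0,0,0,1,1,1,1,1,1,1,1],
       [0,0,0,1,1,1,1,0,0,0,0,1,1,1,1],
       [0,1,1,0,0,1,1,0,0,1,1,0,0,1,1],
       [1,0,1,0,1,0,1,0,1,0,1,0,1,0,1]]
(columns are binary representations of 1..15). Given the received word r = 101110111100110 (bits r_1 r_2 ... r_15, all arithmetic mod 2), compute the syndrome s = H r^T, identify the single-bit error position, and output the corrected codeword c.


s = (1, 1, 0, 0)^T, error position = 12, corrected codeword c = 101110111101110

Compute s = H r^T mod 2 one row at a time:
  s_1 = 1 + 1 + 1 + 0 + 0 + 1 + 1 + 0 = 5 ≡ 1 (mod 2).
  s_2 = 1 + 1 + 0 + 1 + 0 + 1 + 1 + 0 = 5 ≡ 1 (mod 2).
  s_3 = 0 + 1 + 0 + 1 + 1 + 0 + 1 + 0 = 4 ≡ 0 (mod 2).
  s_4 = 1 + 1 + 1 + 1 + 1 + 0 + 1 + 0 = 6 ≡ 0 (mod 2).
s = (1, 1, 0, 0)^T — this equals column 12 of H (binary 1100), so error is at position 12.
Correct: flip bit 12 of r = 101110111100110 to get c = 101110111101110.


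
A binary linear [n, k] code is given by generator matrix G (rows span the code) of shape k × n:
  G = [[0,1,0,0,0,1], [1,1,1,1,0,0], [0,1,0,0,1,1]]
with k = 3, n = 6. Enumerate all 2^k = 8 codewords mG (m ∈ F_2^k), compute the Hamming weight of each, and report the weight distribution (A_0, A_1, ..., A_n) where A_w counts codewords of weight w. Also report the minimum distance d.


Weight distribution: A_0 = 1, A_1 = 1, A_2 = 1, A_3 = 1, A_4 = 2, A_5 = 2. Minimum distance d = 1.

Enumerate all 2^3 = 8 messages m ∈ F_2^3.
For each, compute codeword c = mG in F_2^6, then tally its weight.
  m = 000 → c = 000000, weight = 0.
  m = 100 → c = 010001, weight = 2.
  m = 010 → c = 111100, weight = 4.
  m = 110 → c = 101101, weight = 4.
  m = 001 → c = 010011, weight = 3.
  m = 101 → c = 000010, weight = 1.
  m = 011 → c = 101111, weight = 5.
  m = 111 → c = 111110, weight = 5.
Tally weights:
  weight 0: 1 codewords.
  weight 1: 1 codewords.
  weight 2: 1 codewords.
  weight 3: 1 codewords.
  weight 4: 2 codewords.
  weight 5: 2 codewords.
Minimum distance d = smallest w > 0 with A_w > 0 = 1.
Sanity: Σ A_w = 8 = 2^3 = 8 ✓.


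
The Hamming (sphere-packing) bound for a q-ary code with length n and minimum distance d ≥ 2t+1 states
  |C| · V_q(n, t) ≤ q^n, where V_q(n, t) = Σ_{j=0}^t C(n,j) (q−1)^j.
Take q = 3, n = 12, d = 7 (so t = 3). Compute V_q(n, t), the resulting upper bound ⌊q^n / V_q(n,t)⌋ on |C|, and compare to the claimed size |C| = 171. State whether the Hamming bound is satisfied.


V_q(n, t) = 2049, q^n = 531441, Hamming bound = 259, |C| = 171 ≤ bound (satisfied).

Step 1: Compute V_q(n, t) = Σ_{j=0}^3 C(n, j) (q−1)^j.
  j = 0: C(12,0)·(2)^0 = 1·1 = 1.
  j = 1: C(12,1)·(2)^1 = 12·2 = 24.
  j = 2: C(12,2)·(2)^2 = 66·4 = 264.
  j = 3: C(12,3)·(2)^3 = 220·8 = 1760.
  V_q(n, t) = 1 + 24 + 264 + 1760 = 2049.
Step 2: q^n = 3^12 = 531441.
Step 3: Hamming bound ⌊q^n / V_q(n,t)⌋ = ⌊531441/2049⌋ = 259.
Step 4: Compare |C| = 171 to 259: satisfied.
The claimed |C| lies below the Hamming bound.


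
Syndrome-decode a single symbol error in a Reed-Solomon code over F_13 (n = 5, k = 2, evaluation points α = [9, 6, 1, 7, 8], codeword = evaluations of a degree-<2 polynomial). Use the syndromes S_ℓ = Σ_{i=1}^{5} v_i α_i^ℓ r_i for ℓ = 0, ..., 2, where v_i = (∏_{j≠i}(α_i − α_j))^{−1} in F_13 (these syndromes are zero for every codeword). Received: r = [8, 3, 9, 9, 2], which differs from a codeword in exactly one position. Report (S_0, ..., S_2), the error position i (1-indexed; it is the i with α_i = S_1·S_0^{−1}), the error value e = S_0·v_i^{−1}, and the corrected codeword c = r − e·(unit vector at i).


S = (12, 12, 12), error at position 3, error magnitude e = 10, c = [8, 3, 12, 9, 2].

Step 1: column multipliers v_i = (∏_{j≠i}(α_i − α_j))^{−1} mod 13.
  i = 1 (α = 9): (9−6)(9−1)(9−7)(9−8) = 3·8·2·1 = 48 ≡ 9, so v_1 = 9^{−1} = 3 (mod 13).
  i = 2 (α = 6): (6−9)(6−1)(6−7)(6−8) = (−3)·5·(−1)·(−2) = −30 ≡ 9, so v_2 = 9^{−1} = 3 (mod 13).
  i = 3 (α = 1): (1−9)(1−6)(1−7)(1−8) = (−8)·(−5)·(−6)·(−7) = 1680 ≡ 3, so v_3 = 3^{−1} = 9 (mod 13).
  i = 4 (α = 7): (7−9)(7−6)(7−1)(7−8) = (−2)·1·6·(−1) = 12 ≡ 12, so v_4 = 12^{−1} = 12 (mod 13).
  i = 5 (α = 8): (8−9)(8−6)(8−1)(8−7) = (−1)·2·7·1 = −14 ≡ 12, so v_5 = 12^{−1} = 12 (mod 13).
  v = [3, 3, 9, 12, 12].
Step 2: syndromes of r = [8, 3, 9, 9, 2] (all sums mod 13).
  S_0 = Σ v_i r_i = 3·8 + 3·3 + 9·9 + 12·9 + 12·2 = 246 ≡ 12.
  S_1 = Σ v_i α_i r_i = 3·9·8 + 3·6·3 + 9·1·9 + 12·7·9 + 12·8·2 = 1299 ≡ 12.
  α_i^2 mod 13 = [3, 10, 1, 10, 12].
  S_2 = Σ v_i α_i^2 r_i = 3·3·8 + 3·10·3 + 9·1·9 + 12·10·9 + 12·12·2 = 1611 ≡ 12.
  S = (12, 12, 12) ≠ 0, so r is not a codeword (an error is present).
Step 3: locate the error. For a single error e at position i, S_ℓ = v_i·e·α_i^ℓ, so α_err = S_1/S_0.
  S_0^{−1} = 12^{−1} = 12 (mod 13), so α_err = 12·12 = 144 ≡ 1 = α_3. Error position i = 3.
  Consistency check: S_2/S_1 = 12·12 = 144 ≡ 1 = α_err ✓ (single-error assumption holds).
Step 4: error magnitude e = S_0/v_3 = S_0·∏_{j≠3}(α_3 − α_j) = 12·3 = 36 ≡ 10 (mod 13).
Step 5: correct position 3: c_3 = r_3 − e = 9 − 10 ≡ 12 (mod 13). Hence c = [8, 3, 12, 9, 2].
  Check: interpolating c through the α_i gives m(x) = 6 + 6·x (degree < 2) with m(α_i) = c_i for every i, so c is indeed a codeword.


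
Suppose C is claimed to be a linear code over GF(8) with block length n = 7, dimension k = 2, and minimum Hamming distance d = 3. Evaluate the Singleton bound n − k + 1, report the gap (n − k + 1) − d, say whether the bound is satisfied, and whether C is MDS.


Singleton RHS = n − k + 1 = 6, slack = 3, bound satisfied, not MDS.

Singleton bound: d ≤ n − k + 1.
Here n = 7, k = 2, so n − k + 1 = 6.
Given d = 3, check d ≤ 6: YES.
Slack = (n − k + 1) − d = 3.
The code is NOT MDS (slack = 3 > 0).
Description: the claimed parameters are [7, 2, 3]_8; such a code would be non-MDS.


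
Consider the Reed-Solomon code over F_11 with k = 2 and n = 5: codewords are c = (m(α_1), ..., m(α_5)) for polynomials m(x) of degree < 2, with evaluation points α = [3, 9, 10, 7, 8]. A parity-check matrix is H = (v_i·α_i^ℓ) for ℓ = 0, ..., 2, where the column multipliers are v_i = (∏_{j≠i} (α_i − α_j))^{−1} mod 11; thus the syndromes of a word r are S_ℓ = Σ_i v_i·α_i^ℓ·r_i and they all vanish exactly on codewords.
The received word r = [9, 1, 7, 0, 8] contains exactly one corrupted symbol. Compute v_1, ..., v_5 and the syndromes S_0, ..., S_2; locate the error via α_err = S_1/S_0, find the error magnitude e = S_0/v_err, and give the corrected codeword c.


S = (9, 6, 4), error at position 5, error magnitude e = 2, c = [9, 1, 7, 0, 6].

Step 1: column multipliers v_i = (∏_{j≠i}(α_i − α_j))^{−1} mod 11.
  i = 1 (α = 3): (3−9)(3−10)(3−7)(3−8) = (−6)·(−7)·(−4)·(−5) = 840 ≡ 4, so v_1 = 4^{−1} = 3 (mod 11).
  i = 2 (α = 9): (9−3)(9−10)(9−7)(9−8) = 6·(−1)·2·1 = −12 ≡ 10, so v_2 = 10^{−1} = 10 (mod 11).
  i = 3 (α = 10): (10−3)(10−9)(10−7)(10−8) = 7·1·3·2 = 42 ≡ 9, so v_3 = 9^{−1} = 5 (mod 11).
  i = 4 (α = 7): (7−3)(7−9)(7−10)(7−8) = 4·(−2)·(−3)·(−1) = −24 ≡ 9, so v_4 = 9^{−1} = 5 (mod 11).
  i = 5 (α = 8): (8−3)(8−9)(8−10)(8−7) = 5·(−1)·(−2)·1 = 10 ≡ 10, so v_5 = 10^{−1} = 10 (mod 11).
  v = [3, 10, 5, 5, 10].
Step 2: syndromes of r = [9, 1, 7, 0, 8] (all sums mod 11).
  S_0 = Σ v_i r_i = 3·9 + 10·1 + 5·7 + 5·0 + 10·8 = 152 ≡ 9.
  S_1 = Σ v_i α_i r_i = 3·3·9 + 10·9·1 + 5·10·7 + 5·7·0 + 10·8·8 = 1161 ≡ 6.
  α_i^2 mod 11 = [9, 4, 1, 5, 9].
  S_2 = Σ v_i α_i^2 r_i = 3·9·9 + 10·4·1 + 5·1·7 + 5·5·0 + 10·9·8 = 1038 ≡ 4.
  S = (9, 6, 4) ≠ 0, so r is not a codeword (an error is present).
Step 3: locate the error. For a single error e at position i, S_ℓ = v_i·e·α_i^ℓ, so α_err = S_1/S_0.
  S_0^{−1} = 9^{−1} = 5 (mod 11), so α_err = 6·5 = 30 ≡ 8 = α_5. Error position i = 5.
  Consistency check: S_2/S_1 = 4·2 = 8 ≡ 8 = α_err ✓ (single-error assumption holds).
Step 4: error magnitude e = S_0/v_5 = S_0·∏_{j≠5}(α_5 − α_j) = 9·10 = 90 ≡ 2 (mod 11).
Step 5: correct position 5: c_5 = r_5 − e = 8 − 2 ≡ 6 (mod 11). Hence c = [9, 1, 7, 0, 6].
  Check: interpolating c through the α_i gives m(x) = 2 + 6·x (degree < 2) with m(α_i) = c_i for every i, so c is indeed a codeword.


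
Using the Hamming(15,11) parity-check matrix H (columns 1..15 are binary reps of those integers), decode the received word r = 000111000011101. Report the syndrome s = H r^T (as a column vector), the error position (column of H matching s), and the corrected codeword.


s = (0, 0, 1, 0)^T, error position = 2, corrected codeword c = 010111000011101

Compute s = H r^T mod 2 one row at a time:
  s_1 = 0 + 0 + 0 + 1 + 1 + 1 + 0 + 1 = 4 ≡ 0 (mod 2).
  s_2 = 1 + 1 + 1 + 0 + 1 + 1 + 0 + 1 = 6 ≡ 0 (mod 2).
  s_3 = 0 + 0 + 1 + 0 + 0 + 1 + 0 + 1 = 3 ≡ 1 (mod 2).
  s_4 = 0 + 0 + 1 + 0 + 0 + 1 + 1 + 1 = 4 ≡ 0 (mod 2).
s = (0, 0, 1, 0)^T — this equals column 2 of H (binary 0010), so error is at position 2.
Correct: flip bit 2 of r = 000111000011101 to get c = 010111000011101.


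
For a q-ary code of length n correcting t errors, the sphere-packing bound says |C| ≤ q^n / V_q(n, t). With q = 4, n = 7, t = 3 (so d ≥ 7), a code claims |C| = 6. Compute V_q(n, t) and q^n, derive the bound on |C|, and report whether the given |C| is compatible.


V_q(n, t) = 1156, q^n = 16384, Hamming bound = 14, |C| = 6 ≤ bound (satisfied).

Step 1: Compute V_q(n, t) = Σ_{j=0}^3 C(n, j) (q−1)^j.
  j = 0: C(7,0)·(3)^0 = 1·1 = 1.
  j = 1: C(7,1)·(3)^1 = 7·3 = 21.
  j = 2: C(7,2)·(3)^2 = 21·9 = 189.
  j = 3: C(7,3)·(3)^3 = 35·27 = 945.
  V_q(n, t) = 1 + 21 + 189 + 945 = 1156.
Step 2: q^n = 4^7 = 16384.
Step 3: Hamming bound ⌊q^n / V_q(n,t)⌋ = ⌊16384/1156⌋ = 14.
Step 4: Compare |C| = 6 to 14: satisfied.
The claimed |C| lies below the Hamming bound.


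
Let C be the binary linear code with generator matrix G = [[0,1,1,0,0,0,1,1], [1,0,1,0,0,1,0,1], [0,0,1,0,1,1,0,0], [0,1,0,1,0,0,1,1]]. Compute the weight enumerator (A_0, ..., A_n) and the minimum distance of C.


Weight distribution: A_0 = 1, A_2 = 1, A_3 = 3, A_4 = 5, A_5 = 4, A_6 = 1, A_7 = 1. Minimum distance d = 2.

Enumerate all 2^4 = 16 messages m ∈ F_2^4.
For each, compute codeword c = mG in F_2^8, then tally its weight.
  m = 0000 → c = 00000000, weight = 0.
  m = 1000 → c = 01100011, weight = 4.
  m = 0100 → c = 10100101, weight = 4.
  m = 1100 → c = 11000110, weight = 4.
  m = 0010 → c = 00101100, weight = 3.
  m = 1010 → c = 01001111, weight = 5.
  m = 0110 → c = 10001001, weight = 3.
  m = 1110 → c = 11101010, weight = 5.
  m = 0001 → c = 01010011, weight = 4.
  m = 1001 → c = 00110000, weight = 2.
  m = 0101 → c = 11110110, weight = 6.
  m = 1101 → c = 10010101, weight = 4.
  m = 0011 → c = 01111111, weight = 7.
  m = 1011 → c = 00011100, weight = 3.
  m = 0111 → c = 11011010, weight = 5.
  m = 1111 → c = 10111001, weight = 5.
Tally weights:
  weight 0: 1 codewords.
  weight 2: 1 codewords.
  weight 3: 3 codewords.
  weight 4: 5 codewords.
  weight 5: 4 codewords.
  weight 6: 1 codewords.
  weight 7: 1 codewords.
Minimum distance d = smallest w > 0 with A_w > 0 = 2.
Sanity: Σ A_w = 16 = 2^4 = 16 ✓.
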